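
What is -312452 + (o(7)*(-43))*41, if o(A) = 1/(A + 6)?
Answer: -4063639/13 ≈ -3.1259e+5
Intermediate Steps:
o(A) = 1/(6 + A)
-312452 + (o(7)*(-43))*41 = -312452 + (-43/(6 + 7))*41 = -312452 + (-43/13)*41 = -312452 + ((1/13)*(-43))*41 = -312452 - 43/13*41 = -312452 - 1763/13 = -4063639/13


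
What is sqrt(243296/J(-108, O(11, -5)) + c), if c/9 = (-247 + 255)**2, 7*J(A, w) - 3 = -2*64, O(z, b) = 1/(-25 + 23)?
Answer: 4*I*sqrt(509710)/25 ≈ 114.23*I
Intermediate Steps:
O(z, b) = -1/2 (O(z, b) = 1/(-2) = -1/2)
J(A, w) = -125/7 (J(A, w) = 3/7 + (-2*64)/7 = 3/7 + (1/7)*(-128) = 3/7 - 128/7 = -125/7)
c = 576 (c = 9*(-247 + 255)**2 = 9*8**2 = 9*64 = 576)
sqrt(243296/J(-108, O(11, -5)) + c) = sqrt(243296/(-125/7) + 576) = sqrt(243296*(-7/125) + 576) = sqrt(-1703072/125 + 576) = sqrt(-1631072/125) = 4*I*sqrt(509710)/25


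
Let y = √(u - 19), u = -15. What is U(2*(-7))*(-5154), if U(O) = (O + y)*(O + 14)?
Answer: 0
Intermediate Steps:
y = I*√34 (y = √(-15 - 19) = √(-34) = I*√34 ≈ 5.8309*I)
U(O) = (14 + O)*(O + I*√34) (U(O) = (O + I*√34)*(O + 14) = (O + I*√34)*(14 + O) = (14 + O)*(O + I*√34))
U(2*(-7))*(-5154) = ((2*(-7))² + 14*(2*(-7)) + 14*I*√34 + I*(2*(-7))*√34)*(-5154) = ((-14)² + 14*(-14) + 14*I*√34 + I*(-14)*√34)*(-5154) = (196 - 196 + 14*I*√34 - 14*I*√34)*(-5154) = 0*(-5154) = 0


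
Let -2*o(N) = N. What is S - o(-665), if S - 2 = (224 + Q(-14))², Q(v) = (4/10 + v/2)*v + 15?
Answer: 5474773/50 ≈ 1.0950e+5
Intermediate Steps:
Q(v) = 15 + v*(⅖ + v/2) (Q(v) = (4*(⅒) + v*(½))*v + 15 = (⅖ + v/2)*v + 15 = v*(⅖ + v/2) + 15 = 15 + v*(⅖ + v/2))
o(N) = -N/2
S = 2745699/25 (S = 2 + (224 + (15 + (½)*(-14)² + (⅖)*(-14)))² = 2 + (224 + (15 + (½)*196 - 28/5))² = 2 + (224 + (15 + 98 - 28/5))² = 2 + (224 + 537/5)² = 2 + (1657/5)² = 2 + 2745649/25 = 2745699/25 ≈ 1.0983e+5)
S - o(-665) = 2745699/25 - (-1)*(-665)/2 = 2745699/25 - 1*665/2 = 2745699/25 - 665/2 = 5474773/50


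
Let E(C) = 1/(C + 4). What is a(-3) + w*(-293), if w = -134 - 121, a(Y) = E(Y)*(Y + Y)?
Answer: 74709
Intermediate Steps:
E(C) = 1/(4 + C)
a(Y) = 2*Y/(4 + Y) (a(Y) = (Y + Y)/(4 + Y) = (2*Y)/(4 + Y) = 2*Y/(4 + Y))
w = -255
a(-3) + w*(-293) = 2*(-3)/(4 - 3) - 255*(-293) = 2*(-3)/1 + 74715 = 2*(-3)*1 + 74715 = -6 + 74715 = 74709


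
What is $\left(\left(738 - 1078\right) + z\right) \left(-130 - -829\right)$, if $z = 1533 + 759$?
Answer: $1364448$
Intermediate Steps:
$z = 2292$
$\left(\left(738 - 1078\right) + z\right) \left(-130 - -829\right) = \left(\left(738 - 1078\right) + 2292\right) \left(-130 - -829\right) = \left(-340 + 2292\right) \left(-130 + 829\right) = 1952 \cdot 699 = 1364448$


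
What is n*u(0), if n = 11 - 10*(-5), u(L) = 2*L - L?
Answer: 0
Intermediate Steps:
u(L) = L
n = 61 (n = 11 + 50 = 61)
n*u(0) = 61*0 = 0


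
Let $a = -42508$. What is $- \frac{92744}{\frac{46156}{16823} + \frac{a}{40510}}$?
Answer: $- \frac{15801252739780}{288666869} \approx -54739.0$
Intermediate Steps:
$- \frac{92744}{\frac{46156}{16823} + \frac{a}{40510}} = - \frac{92744}{\frac{46156}{16823} - \frac{42508}{40510}} = - \frac{92744}{46156 \cdot \frac{1}{16823} - \frac{21254}{20255}} = - \frac{92744}{\frac{46156}{16823} - \frac{21254}{20255}} = - \frac{92744}{\frac{577333738}{340749865}} = \left(-92744\right) \frac{340749865}{577333738} = - \frac{15801252739780}{288666869}$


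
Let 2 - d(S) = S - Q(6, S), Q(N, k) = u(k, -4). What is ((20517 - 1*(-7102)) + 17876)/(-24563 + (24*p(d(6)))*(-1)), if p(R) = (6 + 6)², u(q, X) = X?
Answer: -45495/28019 ≈ -1.6237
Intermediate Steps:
Q(N, k) = -4
d(S) = -2 - S (d(S) = 2 - (S - 1*(-4)) = 2 - (S + 4) = 2 - (4 + S) = 2 + (-4 - S) = -2 - S)
p(R) = 144 (p(R) = 12² = 144)
((20517 - 1*(-7102)) + 17876)/(-24563 + (24*p(d(6)))*(-1)) = ((20517 - 1*(-7102)) + 17876)/(-24563 + (24*144)*(-1)) = ((20517 + 7102) + 17876)/(-24563 + 3456*(-1)) = (27619 + 17876)/(-24563 - 3456) = 45495/(-28019) = 45495*(-1/28019) = -45495/28019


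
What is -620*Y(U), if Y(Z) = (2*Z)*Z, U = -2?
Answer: -4960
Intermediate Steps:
Y(Z) = 2*Z²
-620*Y(U) = -1240*(-2)² = -1240*4 = -620*8 = -4960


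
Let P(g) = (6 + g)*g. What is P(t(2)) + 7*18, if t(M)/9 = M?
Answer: 558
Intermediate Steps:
t(M) = 9*M
P(g) = g*(6 + g)
P(t(2)) + 7*18 = (9*2)*(6 + 9*2) + 7*18 = 18*(6 + 18) + 126 = 18*24 + 126 = 432 + 126 = 558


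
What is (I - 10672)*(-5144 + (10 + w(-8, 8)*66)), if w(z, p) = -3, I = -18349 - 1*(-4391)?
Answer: 131327160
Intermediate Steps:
I = -13958 (I = -18349 + 4391 = -13958)
(I - 10672)*(-5144 + (10 + w(-8, 8)*66)) = (-13958 - 10672)*(-5144 + (10 - 3*66)) = -24630*(-5144 + (10 - 198)) = -24630*(-5144 - 188) = -24630*(-5332) = 131327160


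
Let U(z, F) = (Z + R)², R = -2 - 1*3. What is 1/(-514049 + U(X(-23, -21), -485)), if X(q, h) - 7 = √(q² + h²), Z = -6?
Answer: -1/513928 ≈ -1.9458e-6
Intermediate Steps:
R = -5 (R = -2 - 3 = -5)
X(q, h) = 7 + √(h² + q²) (X(q, h) = 7 + √(q² + h²) = 7 + √(h² + q²))
U(z, F) = 121 (U(z, F) = (-6 - 5)² = (-11)² = 121)
1/(-514049 + U(X(-23, -21), -485)) = 1/(-514049 + 121) = 1/(-513928) = -1/513928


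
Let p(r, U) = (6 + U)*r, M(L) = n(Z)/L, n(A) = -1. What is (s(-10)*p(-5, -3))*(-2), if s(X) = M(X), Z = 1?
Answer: 3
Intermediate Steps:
M(L) = -1/L
s(X) = -1/X
p(r, U) = r*(6 + U)
(s(-10)*p(-5, -3))*(-2) = ((-1/(-10))*(-5*(6 - 3)))*(-2) = ((-1*(-1/10))*(-5*3))*(-2) = ((1/10)*(-15))*(-2) = -3/2*(-2) = 3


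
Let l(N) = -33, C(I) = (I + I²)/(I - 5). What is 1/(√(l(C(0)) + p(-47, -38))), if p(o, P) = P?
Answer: -I*√71/71 ≈ -0.11868*I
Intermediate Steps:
C(I) = (I + I²)/(-5 + I)
1/(√(l(C(0)) + p(-47, -38))) = 1/(√(-33 - 38)) = 1/(√(-71)) = 1/(I*√71) = -I*√71/71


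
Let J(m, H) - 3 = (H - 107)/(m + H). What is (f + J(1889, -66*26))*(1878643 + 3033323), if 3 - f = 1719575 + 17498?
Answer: -1476116584077924/173 ≈ -8.5325e+12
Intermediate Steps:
J(m, H) = 3 + (-107 + H)/(H + m) (J(m, H) = 3 + (H - 107)/(m + H) = 3 + (-107 + H)/(H + m))
f = -1737070 (f = 3 - (1719575 + 17498) = 3 - 1*1737073 = 3 - 1737073 = -1737070)
(f + J(1889, -66*26))*(1878643 + 3033323) = (-1737070 + (-107 + 3*1889 + 4*(-66*26))/(-66*26 + 1889))*(1878643 + 3033323) = (-1737070 + (-107 + 5667 + 4*(-1716))/(-1716 + 1889))*4911966 = (-1737070 + (-107 + 5667 - 6864)/173)*4911966 = (-1737070 + (1/173)*(-1304))*4911966 = (-1737070 - 1304/173)*4911966 = -300514414/173*4911966 = -1476116584077924/173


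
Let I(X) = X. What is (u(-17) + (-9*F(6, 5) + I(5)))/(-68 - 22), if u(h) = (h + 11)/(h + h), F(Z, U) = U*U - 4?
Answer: 625/306 ≈ 2.0425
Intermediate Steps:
F(Z, U) = -4 + U² (F(Z, U) = U² - 4 = -4 + U²)
u(h) = (11 + h)/(2*h) (u(h) = (11 + h)/((2*h)) = (11 + h)*(1/(2*h)) = (11 + h)/(2*h))
(u(-17) + (-9*F(6, 5) + I(5)))/(-68 - 22) = ((½)*(11 - 17)/(-17) + (-9*(-4 + 5²) + 5))/(-68 - 22) = ((½)*(-1/17)*(-6) + (-9*(-4 + 25) + 5))/(-90) = -(3/17 + (-9*21 + 5))/90 = -(3/17 + (-189 + 5))/90 = -(3/17 - 184)/90 = -1/90*(-3125/17) = 625/306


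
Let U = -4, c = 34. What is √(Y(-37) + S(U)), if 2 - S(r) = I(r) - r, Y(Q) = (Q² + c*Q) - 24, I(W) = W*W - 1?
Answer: √70 ≈ 8.3666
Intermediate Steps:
I(W) = -1 + W² (I(W) = W² - 1 = -1 + W²)
Y(Q) = -24 + Q² + 34*Q (Y(Q) = (Q² + 34*Q) - 24 = -24 + Q² + 34*Q)
S(r) = 3 + r - r² (S(r) = 2 - ((-1 + r²) - r) = 2 - (-1 + r² - r) = 2 + (1 + r - r²) = 3 + r - r²)
√(Y(-37) + S(U)) = √((-24 + (-37)² + 34*(-37)) + (3 - 4 - 1*(-4)²)) = √((-24 + 1369 - 1258) + (3 - 4 - 1*16)) = √(87 + (3 - 4 - 16)) = √(87 - 17) = √70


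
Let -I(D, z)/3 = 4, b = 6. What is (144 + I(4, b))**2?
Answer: 17424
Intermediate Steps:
I(D, z) = -12 (I(D, z) = -3*4 = -12)
(144 + I(4, b))**2 = (144 - 12)**2 = 132**2 = 17424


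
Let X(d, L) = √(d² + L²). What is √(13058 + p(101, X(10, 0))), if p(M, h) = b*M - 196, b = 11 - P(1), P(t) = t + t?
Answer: √13771 ≈ 117.35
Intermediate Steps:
X(d, L) = √(L² + d²)
P(t) = 2*t
b = 9 (b = 11 - 2 = 9)
p(M, h) = -196 + 9*M (p(M, h) = 9*M - 196 = -196 + 9*M)
√(13058 + p(101, X(10, 0))) = √(13058 + (-196 + 9*101)) = √(13058 + (-196 + 909)) = √(13058 + 713) = √13771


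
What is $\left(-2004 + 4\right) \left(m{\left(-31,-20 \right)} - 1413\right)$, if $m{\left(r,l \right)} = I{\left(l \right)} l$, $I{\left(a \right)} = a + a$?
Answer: $1226000$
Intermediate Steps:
$I{\left(a \right)} = 2 a$
$m{\left(r,l \right)} = 2 l^{2}$ ($m{\left(r,l \right)} = 2 l l = 2 l^{2}$)
$\left(-2004 + 4\right) \left(m{\left(-31,-20 \right)} - 1413\right) = \left(-2004 + 4\right) \left(2 \left(-20\right)^{2} - 1413\right) = - 2000 \left(2 \cdot 400 - 1413\right) = - 2000 \left(800 - 1413\right) = \left(-2000\right) \left(-613\right) = 1226000$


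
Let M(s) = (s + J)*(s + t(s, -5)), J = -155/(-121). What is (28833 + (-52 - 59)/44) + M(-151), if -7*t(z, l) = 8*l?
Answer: 24481935/484 ≈ 50583.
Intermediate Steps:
t(z, l) = -8*l/7
J = 155/121 (J = -155*(-1/121) = 155/121 ≈ 1.2810)
M(s) = (40/7 + s)*(155/121 + s) (M(s) = (s + 155/121)*(s - 8/7*(-5)) = (155/121 + s)*(s + 40/7) = (155/121 + s)*(40/7 + s) = (40/7 + s)*(155/121 + s))
(28833 + (-52 - 59)/44) + M(-151) = (28833 + (-52 - 59)/44) + (6200/847 + (-151)**2 + (5925/847)*(-151)) = (28833 - 111*1/44) + (6200/847 + 22801 - 894675/847) = (28833 - 111/44) + 2631996/121 = 1268541/44 + 2631996/121 = 24481935/484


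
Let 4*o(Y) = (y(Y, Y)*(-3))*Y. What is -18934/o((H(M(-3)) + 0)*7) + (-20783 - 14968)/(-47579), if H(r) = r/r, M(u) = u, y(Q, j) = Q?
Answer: 10520987/20391 ≈ 515.96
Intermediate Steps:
H(r) = 1
o(Y) = -3*Y²/4 (o(Y) = ((Y*(-3))*Y)/4 = ((-3*Y)*Y)/4 = (-3*Y²)/4 = -3*Y²/4)
-18934/o((H(M(-3)) + 0)*7) + (-20783 - 14968)/(-47579) = -18934*(-4/(147*(1 + 0)²)) + (-20783 - 14968)/(-47579) = -18934/((-3*(1*7)²/4)) - 35751*(-1/47579) = -18934/((-¾*7²)) + 35751/47579 = -18934/((-¾*49)) + 35751/47579 = -18934/(-147/4) + 35751/47579 = -18934*(-4/147) + 35751/47579 = 75736/147 + 35751/47579 = 10520987/20391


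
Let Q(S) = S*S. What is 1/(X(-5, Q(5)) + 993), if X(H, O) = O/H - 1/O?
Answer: 25/24699 ≈ 0.0010122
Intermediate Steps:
Q(S) = S**2
X(H, O) = -1/O + O/H
1/(X(-5, Q(5)) + 993) = 1/((-1/(5**2) + 5**2/(-5)) + 993) = 1/((-1/25 + 25*(-1/5)) + 993) = 1/((-1*1/25 - 5) + 993) = 1/((-1/25 - 5) + 993) = 1/(-126/25 + 993) = 1/(24699/25) = 25/24699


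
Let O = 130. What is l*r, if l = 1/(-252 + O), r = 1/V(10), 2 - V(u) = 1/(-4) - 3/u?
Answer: -10/3111 ≈ -0.0032144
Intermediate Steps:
V(u) = 9/4 + 3/u (V(u) = 2 - (1/(-4) - 3/u) = 2 - (1*(-¼) - 3/u) = 2 - (-¼ - 3/u) = 2 + (¼ + 3/u) = 9/4 + 3/u)
r = 20/51 (r = 1/(9/4 + 3/10) = 1/(51/20) = 20/51 ≈ 0.39216)
l = -1/122 (l = 1/(-252 + 130) = 1/(-122) = -1/122 ≈ -0.0081967)
l*r = -1/122*20/51 = -10/3111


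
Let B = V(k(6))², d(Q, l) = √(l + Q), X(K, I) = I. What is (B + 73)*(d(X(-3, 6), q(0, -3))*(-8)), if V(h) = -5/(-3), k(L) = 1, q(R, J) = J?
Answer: -5456*√3/9 ≈ -1050.0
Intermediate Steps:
V(h) = 5/3 (V(h) = -5*(-⅓) = 5/3)
d(Q, l) = √(Q + l)
B = 25/9 (B = (5/3)² = 25/9 ≈ 2.7778)
(B + 73)*(d(X(-3, 6), q(0, -3))*(-8)) = (25/9 + 73)*(√(6 - 3)*(-8)) = 682*(√3*(-8))/9 = 682*(-8*√3)/9 = -5456*√3/9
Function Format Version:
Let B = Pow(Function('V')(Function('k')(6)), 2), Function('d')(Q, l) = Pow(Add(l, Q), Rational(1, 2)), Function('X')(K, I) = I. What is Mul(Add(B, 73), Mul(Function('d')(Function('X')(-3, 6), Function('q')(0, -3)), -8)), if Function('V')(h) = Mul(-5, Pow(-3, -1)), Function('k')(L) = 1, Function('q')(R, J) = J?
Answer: Mul(Rational(-5456, 9), Pow(3, Rational(1, 2))) ≈ -1050.0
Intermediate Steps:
Function('V')(h) = Rational(5, 3) (Function('V')(h) = Mul(-5, Rational(-1, 3)) = Rational(5, 3))
Function('d')(Q, l) = Pow(Add(Q, l), Rational(1, 2))
B = Rational(25, 9) (B = Pow(Rational(5, 3), 2) = Rational(25, 9) ≈ 2.7778)
Mul(Add(B, 73), Mul(Function('d')(Function('X')(-3, 6), Function('q')(0, -3)), -8)) = Mul(Add(Rational(25, 9), 73), Mul(Pow(Add(6, -3), Rational(1, 2)), -8)) = Mul(Rational(682, 9), Mul(Pow(3, Rational(1, 2)), -8)) = Mul(Rational(682, 9), Mul(-8, Pow(3, Rational(1, 2)))) = Mul(Rational(-5456, 9), Pow(3, Rational(1, 2)))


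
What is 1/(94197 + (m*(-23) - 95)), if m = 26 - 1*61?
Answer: 1/94907 ≈ 1.0537e-5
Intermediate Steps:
m = -35 (m = 26 - 61 = -35)
1/(94197 + (m*(-23) - 95)) = 1/(94197 + (-35*(-23) - 95)) = 1/(94197 + (805 - 95)) = 1/(94197 + 710) = 1/94907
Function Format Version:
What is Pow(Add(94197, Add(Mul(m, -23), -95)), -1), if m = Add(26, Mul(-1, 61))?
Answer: Rational(1, 94907) ≈ 1.0537e-5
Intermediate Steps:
m = -35 (m = Add(26, -61) = -35)
Pow(Add(94197, Add(Mul(m, -23), -95)), -1) = Pow(Add(94197, Add(Mul(-35, -23), -95)), -1) = Pow(Add(94197, Add(805, -95)), -1) = Pow(Add(94197, 710), -1) = Pow(94907, -1) = Rational(1, 94907)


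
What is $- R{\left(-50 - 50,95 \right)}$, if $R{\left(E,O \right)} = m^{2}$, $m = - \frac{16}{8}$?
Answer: $-4$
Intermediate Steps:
$m = -2$ ($m = \left(-16\right) \frac{1}{8} = -2$)
$R{\left(E,O \right)} = 4$ ($R{\left(E,O \right)} = \left(-2\right)^{2} = 4$)
$- R{\left(-50 - 50,95 \right)} = \left(-1\right) 4 = -4$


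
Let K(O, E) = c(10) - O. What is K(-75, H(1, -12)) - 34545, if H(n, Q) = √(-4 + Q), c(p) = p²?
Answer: -34370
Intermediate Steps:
K(O, E) = 100 - O (K(O, E) = 10² - O = 100 - O)
K(-75, H(1, -12)) - 34545 = (100 - 1*(-75)) - 34545 = (100 + 75) - 34545 = 175 - 34545 = -34370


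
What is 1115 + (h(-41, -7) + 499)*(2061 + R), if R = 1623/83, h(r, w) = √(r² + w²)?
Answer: 86262859/83 + 172686*√1730/83 ≈ 1.1258e+6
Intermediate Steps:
R = 1623/83 (R = 1623*(1/83) = 1623/83 ≈ 19.554)
1115 + (h(-41, -7) + 499)*(2061 + R) = 1115 + (√((-41)² + (-7)²) + 499)*(2061 + 1623/83) = 1115 + (√(1681 + 49) + 499)*(172686/83) = 1115 + (√1730 + 499)*(172686/83) = 1115 + (499 + √1730)*(172686/83) = 1115 + (86170314/83 + 172686*√1730/83) = 86262859/83 + 172686*√1730/83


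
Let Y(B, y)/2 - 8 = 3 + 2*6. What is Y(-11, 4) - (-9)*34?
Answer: 352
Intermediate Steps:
Y(B, y) = 46 (Y(B, y) = 16 + 2*(3 + 2*6) = 16 + 2*(3 + 12) = 16 + 2*15 = 16 + 30 = 46)
Y(-11, 4) - (-9)*34 = 46 - (-9)*34 = 46 - 1*(-306) = 46 + 306 = 352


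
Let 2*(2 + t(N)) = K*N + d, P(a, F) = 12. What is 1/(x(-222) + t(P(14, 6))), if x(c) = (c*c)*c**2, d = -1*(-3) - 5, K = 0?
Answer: 1/2428912653 ≈ 4.1171e-10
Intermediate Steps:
d = -2 (d = 3 - 5 = -2)
x(c) = c**4 (x(c) = c**2*c**2 = c**4)
t(N) = -3 (t(N) = -2 + (0*N - 2)/2 = -2 + (0 - 2)/2 = -2 + (1/2)*(-2) = -2 - 1 = -3)
1/(x(-222) + t(P(14, 6))) = 1/((-222)**4 - 3) = 1/(2428912656 - 3) = 1/2428912653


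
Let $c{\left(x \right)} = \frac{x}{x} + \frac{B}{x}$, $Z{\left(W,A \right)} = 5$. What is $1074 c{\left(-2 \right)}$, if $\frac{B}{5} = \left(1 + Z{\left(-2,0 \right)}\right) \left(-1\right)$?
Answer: $17184$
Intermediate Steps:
$B = -30$ ($B = 5 \left(1 + 5\right) \left(-1\right) = 5 \cdot 6 \left(-1\right) = 5 \left(-6\right) = -30$)
$c{\left(x \right)} = 1 - \frac{30}{x}$ ($c{\left(x \right)} = \frac{x}{x} - \frac{30}{x} = 1 - \frac{30}{x}$)
$1074 c{\left(-2 \right)} = 1074 \frac{-30 - 2}{-2} = 1074 \left(\left(- \frac{1}{2}\right) \left(-32\right)\right) = 1074 \cdot 16 = 17184$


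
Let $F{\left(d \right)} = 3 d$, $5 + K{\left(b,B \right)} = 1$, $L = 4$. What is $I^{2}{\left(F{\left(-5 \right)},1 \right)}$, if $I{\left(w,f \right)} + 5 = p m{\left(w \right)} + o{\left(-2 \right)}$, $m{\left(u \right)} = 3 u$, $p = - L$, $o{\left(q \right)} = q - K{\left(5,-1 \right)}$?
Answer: $31329$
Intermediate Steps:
$K{\left(b,B \right)} = -4$ ($K{\left(b,B \right)} = -5 + 1 = -4$)
$o{\left(q \right)} = 4 + q$ ($o{\left(q \right)} = q - -4 = q + 4 = 4 + q$)
$p = -4$ ($p = \left(-1\right) 4 = -4$)
$I{\left(w,f \right)} = -3 - 12 w$ ($I{\left(w,f \right)} = -5 - \left(-2 + 4 \cdot 3 w\right) = -5 - \left(-2 + 12 w\right) = -3 - 12 w$)
$I^{2}{\left(F{\left(-5 \right)},1 \right)} = \left(-3 - 12 \cdot 3 \left(-5\right)\right)^{2} = \left(-3 - -180\right)^{2} = \left(-3 + 180\right)^{2} = 177^{2} = 31329$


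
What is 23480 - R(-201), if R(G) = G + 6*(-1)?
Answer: 23687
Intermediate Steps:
R(G) = -6 + G (R(G) = G - 6 = -6 + G)
23480 - R(-201) = 23480 - (-6 - 201) = 23480 - 1*(-207) = 23480 + 207 = 23687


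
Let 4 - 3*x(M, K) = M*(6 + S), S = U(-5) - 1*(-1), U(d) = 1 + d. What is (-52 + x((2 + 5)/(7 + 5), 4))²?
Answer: 42025/16 ≈ 2626.6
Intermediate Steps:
S = -3 (S = (1 - 5) - 1*(-1) = -4 + 1 = -3)
x(M, K) = 4/3 - M (x(M, K) = 4/3 - M*(6 - 3)/3 = 4/3 - M*3/3 = 4/3 - M)
(-52 + x((2 + 5)/(7 + 5), 4))² = (-52 + (4/3 - (2 + 5)/(7 + 5)))² = (-52 + (4/3 - 7/12))² = (-52 + ¾)² = (-205/4)² = 42025/16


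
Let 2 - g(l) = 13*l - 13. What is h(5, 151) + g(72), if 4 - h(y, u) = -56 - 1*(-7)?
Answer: -868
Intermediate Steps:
h(y, u) = 53 (h(y, u) = 4 - (-56 - 1*(-7)) = 4 - (-56 + 7) = 4 - 1*(-49) = 4 + 49 = 53)
g(l) = 15 - 13*l (g(l) = 2 - (13*l - 13) = 2 - (-13 + 13*l) = 2 + (13 - 13*l) = 15 - 13*l)
h(5, 151) + g(72) = 53 + (15 - 13*72) = 53 + (15 - 936) = 53 - 921 = -868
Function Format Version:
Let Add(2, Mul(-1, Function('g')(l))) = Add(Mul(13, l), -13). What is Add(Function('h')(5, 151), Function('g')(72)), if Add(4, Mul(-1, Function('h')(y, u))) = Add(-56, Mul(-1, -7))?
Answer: -868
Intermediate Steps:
Function('h')(y, u) = 53 (Function('h')(y, u) = Add(4, Mul(-1, Add(-56, Mul(-1, -7)))) = Add(4, Mul(-1, Add(-56, 7))) = Add(4, Mul(-1, -49)) = Add(4, 49) = 53)
Function('g')(l) = Add(15, Mul(-13, l)) (Function('g')(l) = Add(2, Mul(-1, Add(Mul(13, l), -13))) = Add(2, Mul(-1, Add(-13, Mul(13, l)))) = Add(2, Add(13, Mul(-13, l))) = Add(15, Mul(-13, l)))
Add(Function('h')(5, 151), Function('g')(72)) = Add(53, Add(15, Mul(-13, 72))) = Add(53, Add(15, -936)) = Add(53, -921) = -868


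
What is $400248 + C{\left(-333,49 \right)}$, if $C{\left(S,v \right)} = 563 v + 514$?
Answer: $428349$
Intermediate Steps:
$C{\left(S,v \right)} = 514 + 563 v$
$400248 + C{\left(-333,49 \right)} = 400248 + \left(514 + 563 \cdot 49\right) = 400248 + \left(514 + 27587\right) = 400248 + 28101 = 428349$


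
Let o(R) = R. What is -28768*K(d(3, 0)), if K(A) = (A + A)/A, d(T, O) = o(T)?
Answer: -57536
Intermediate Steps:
d(T, O) = T
K(A) = 2 (K(A) = (2*A)/A = 2)
-28768*K(d(3, 0)) = -28768*2 = -57536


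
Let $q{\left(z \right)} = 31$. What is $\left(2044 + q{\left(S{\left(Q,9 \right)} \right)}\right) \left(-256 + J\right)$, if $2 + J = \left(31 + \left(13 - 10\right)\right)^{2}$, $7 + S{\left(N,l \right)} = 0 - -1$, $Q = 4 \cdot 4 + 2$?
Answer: $1863350$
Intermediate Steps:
$Q = 18$ ($Q = 16 + 2 = 18$)
$S{\left(N,l \right)} = -6$ ($S{\left(N,l \right)} = -7 + \left(0 - -1\right) = -7 + \left(0 + 1\right) = -7 + 1 = -6$)
$J = 1154$ ($J = -2 + \left(31 + \left(13 - 10\right)\right)^{2} = -2 + \left(31 + 3\right)^{2} = -2 + 34^{2} = -2 + 1156 = 1154$)
$\left(2044 + q{\left(S{\left(Q,9 \right)} \right)}\right) \left(-256 + J\right) = \left(2044 + 31\right) \left(-256 + 1154\right) = 2075 \cdot 898 = 1863350$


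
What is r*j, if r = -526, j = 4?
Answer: -2104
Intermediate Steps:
r*j = -526*4 = -2104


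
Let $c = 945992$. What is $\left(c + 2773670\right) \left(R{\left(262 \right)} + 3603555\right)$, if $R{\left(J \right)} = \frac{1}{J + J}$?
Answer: $\frac{3511849730643251}{262} \approx 1.3404 \cdot 10^{13}$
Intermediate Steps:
$R{\left(J \right)} = \frac{1}{2 J}$
$\left(c + 2773670\right) \left(R{\left(262 \right)} + 3603555\right) = \left(945992 + 2773670\right) \left(\frac{1}{2 \cdot 262} + 3603555\right) = 3719662 \left(\frac{1}{2} \cdot \frac{1}{262} + 3603555\right) = 3719662 \left(\frac{1}{524} + 3603555\right) = 3719662 \cdot \frac{1888262821}{524} = \frac{3511849730643251}{262}$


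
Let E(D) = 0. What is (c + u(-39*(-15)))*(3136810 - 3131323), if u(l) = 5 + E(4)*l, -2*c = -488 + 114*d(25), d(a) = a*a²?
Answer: -4885493112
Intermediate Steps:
d(a) = a³
c = -890381 (c = -(-488 + 114*25³)/2 = -(-488 + 114*15625)/2 = -(-488 + 1781250)/2 = -½*1780762 = -890381)
u(l) = 5 (u(l) = 5 + 0*l = 5 + 0 = 5)
(c + u(-39*(-15)))*(3136810 - 3131323) = (-890381 + 5)*(3136810 - 3131323) = -890376*5487 = -4885493112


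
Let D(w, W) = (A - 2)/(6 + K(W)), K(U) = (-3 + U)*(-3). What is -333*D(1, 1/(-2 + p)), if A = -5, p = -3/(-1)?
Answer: 777/4 ≈ 194.25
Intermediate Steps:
p = 3 (p = -3*(-1) = 3)
K(U) = 9 - 3*U
D(w, W) = -7/(15 - 3*W) (D(w, W) = (-5 - 2)/(6 + (9 - 3*W)) = -7/(15 - 3*W))
-333*D(1, 1/(-2 + p)) = -777/(-5 + 1/(-2 + 3)) = -777/(-5 + 1/1) = -777/(-5 + 1) = -777/(-4) = -777*(-1)/4 = -333*(-7/12) = 777/4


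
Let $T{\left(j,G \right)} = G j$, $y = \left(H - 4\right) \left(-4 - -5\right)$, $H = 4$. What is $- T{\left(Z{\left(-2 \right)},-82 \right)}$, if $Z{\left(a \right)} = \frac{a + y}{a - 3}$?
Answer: $\frac{164}{5} \approx 32.8$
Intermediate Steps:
$y = 0$ ($y = \left(4 - 4\right) \left(-4 - -5\right) = 0 \left(-4 + 5\right) = 0 \cdot 1 = 0$)
$Z{\left(a \right)} = \frac{a}{-3 + a}$ ($Z{\left(a \right)} = \frac{a + 0}{a - 3} = \frac{a}{-3 + a}$)
$- T{\left(Z{\left(-2 \right)},-82 \right)} = - \left(-82\right) \left(- \frac{2}{-3 - 2}\right) = - \left(-82\right) \left(- \frac{2}{-5}\right) = - \left(-82\right) \left(\left(-2\right) \left(- \frac{1}{5}\right)\right) = - \frac{\left(-82\right) 2}{5} = \left(-1\right) \left(- \frac{164}{5}\right) = \frac{164}{5}$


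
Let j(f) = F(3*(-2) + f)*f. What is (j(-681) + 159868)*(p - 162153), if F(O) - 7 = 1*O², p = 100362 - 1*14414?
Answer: 24481297324540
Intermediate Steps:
p = 85948 (p = 100362 - 14414 = 85948)
F(O) = 7 + O² (F(O) = 7 + 1*O² = 7 + O²)
j(f) = f*(7 + (-6 + f)²) (j(f) = (7 + (3*(-2) + f)²)*f = (7 + (-6 + f)²)*f = f*(7 + (-6 + f)²))
(j(-681) + 159868)*(p - 162153) = (-681*(7 + (-6 - 681)²) + 159868)*(85948 - 162153) = (-681*(7 + (-687)²) + 159868)*(-76205) = (-681*(7 + 471969) + 159868)*(-76205) = (-681*471976 + 159868)*(-76205) = (-321415656 + 159868)*(-76205) = -321255788*(-76205) = 24481297324540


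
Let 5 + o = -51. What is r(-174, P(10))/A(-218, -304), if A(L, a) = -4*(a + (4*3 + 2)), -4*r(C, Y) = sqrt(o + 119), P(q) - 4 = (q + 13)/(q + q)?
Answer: -3*sqrt(7)/4640 ≈ -0.0017106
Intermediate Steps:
o = -56 (o = -5 - 51 = -56)
P(q) = 4 + (13 + q)/(2*q) (P(q) = 4 + (q + 13)/(q + q) = 4 + (13 + q)/((2*q)) = 4 + (13 + q)*(1/(2*q)) = 4 + (13 + q)/(2*q))
r(C, Y) = -3*sqrt(7)/4 (r(C, Y) = -sqrt(-56 + 119)/4 = -3*sqrt(7)/4)
A(L, a) = -56 - 4*a (A(L, a) = -4*(a + (12 + 2)) = -4*(a + 14) = -4*(14 + a) = -56 - 4*a)
r(-174, P(10))/A(-218, -304) = (-3*sqrt(7)/4)/(-56 - 4*(-304)) = (-3*sqrt(7)/4)/(-56 + 1216) = -3*sqrt(7)/4/1160 = -3*sqrt(7)/4*(1/1160) = -3*sqrt(7)/4640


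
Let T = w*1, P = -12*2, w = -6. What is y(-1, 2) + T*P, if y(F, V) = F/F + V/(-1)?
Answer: 143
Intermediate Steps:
y(F, V) = 1 - V (y(F, V) = 1 + V*(-1) = 1 - V)
P = -24
T = -6 (T = -6*1 = -6)
y(-1, 2) + T*P = (1 - 1*2) - 6*(-24) = (1 - 2) + 144 = -1 + 144 = 143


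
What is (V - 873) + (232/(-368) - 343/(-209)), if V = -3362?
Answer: -40705573/9614 ≈ -4234.0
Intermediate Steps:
(V - 873) + (232/(-368) - 343/(-209)) = (-3362 - 873) + (232/(-368) - 343/(-209)) = -4235 + (232*(-1/368) - 343*(-1/209)) = -4235 + (-29/46 + 343/209) = -4235 + 9717/9614 = -40705573/9614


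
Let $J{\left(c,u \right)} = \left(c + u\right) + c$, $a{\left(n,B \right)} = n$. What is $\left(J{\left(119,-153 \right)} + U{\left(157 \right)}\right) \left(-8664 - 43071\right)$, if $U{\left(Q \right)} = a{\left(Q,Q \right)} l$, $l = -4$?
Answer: $28092105$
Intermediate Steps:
$J{\left(c,u \right)} = u + 2 c$
$U{\left(Q \right)} = - 4 Q$ ($U{\left(Q \right)} = Q \left(-4\right) = - 4 Q$)
$\left(J{\left(119,-153 \right)} + U{\left(157 \right)}\right) \left(-8664 - 43071\right) = \left(\left(-153 + 2 \cdot 119\right) - 628\right) \left(-8664 - 43071\right) = \left(\left(-153 + 238\right) - 628\right) \left(-51735\right) = \left(85 - 628\right) \left(-51735\right) = \left(-543\right) \left(-51735\right) = 28092105$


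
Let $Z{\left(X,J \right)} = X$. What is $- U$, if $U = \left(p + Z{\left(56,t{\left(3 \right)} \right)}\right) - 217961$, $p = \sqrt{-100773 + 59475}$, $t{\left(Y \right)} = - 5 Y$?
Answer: $217905 - i \sqrt{41298} \approx 2.1791 \cdot 10^{5} - 203.22 i$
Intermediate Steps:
$p = i \sqrt{41298}$ ($p = \sqrt{-41298} = i \sqrt{41298} \approx 203.22 i$)
$U = -217905 + i \sqrt{41298}$ ($U = \left(i \sqrt{41298} + 56\right) - 217961 = \left(56 + i \sqrt{41298}\right) - 217961 = -217905 + i \sqrt{41298} \approx -2.1791 \cdot 10^{5} + 203.22 i$)
$- U = - (-217905 + i \sqrt{41298}) = 217905 - i \sqrt{41298}$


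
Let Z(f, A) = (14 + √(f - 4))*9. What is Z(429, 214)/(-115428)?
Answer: -21/19238 - 15*√17/38476 ≈ -0.0026990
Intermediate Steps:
Z(f, A) = 126 + 9*√(-4 + f) (Z(f, A) = (14 + √(-4 + f))*9 = 126 + 9*√(-4 + f))
Z(429, 214)/(-115428) = (126 + 9*√(-4 + 429))/(-115428) = (126 + 9*√425)*(-1/115428) = (126 + 9*(5*√17))*(-1/115428) = (126 + 45*√17)*(-1/115428) = -21/19238 - 15*√17/38476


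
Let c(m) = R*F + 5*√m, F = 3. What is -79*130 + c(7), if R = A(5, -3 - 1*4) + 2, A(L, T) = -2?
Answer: -10270 + 5*√7 ≈ -10257.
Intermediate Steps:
R = 0 (R = -2 + 2 = 0)
c(m) = 5*√m (c(m) = 0*3 + 5*√m = 0 + 5*√m = 5*√m)
-79*130 + c(7) = -79*130 + 5*√7 = -10270 + 5*√7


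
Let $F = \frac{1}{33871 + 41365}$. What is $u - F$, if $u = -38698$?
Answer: $- \frac{2911482729}{75236} \approx -38698.0$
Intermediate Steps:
$F = \frac{1}{75236} \approx 1.3292 \cdot 10^{-5}$
$u - F = -38698 - \frac{1}{75236} = - \frac{2911482729}{75236}$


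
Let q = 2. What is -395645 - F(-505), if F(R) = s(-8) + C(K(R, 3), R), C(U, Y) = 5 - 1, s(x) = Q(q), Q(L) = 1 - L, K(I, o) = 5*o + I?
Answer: -395648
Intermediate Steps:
K(I, o) = I + 5*o
s(x) = -1 (s(x) = 1 - 1*2 = 1 - 2 = -1)
C(U, Y) = 4
F(R) = 3 (F(R) = -1 + 4 = 3)
-395645 - F(-505) = -395645 - 1*3 = -395645 - 3 = -395648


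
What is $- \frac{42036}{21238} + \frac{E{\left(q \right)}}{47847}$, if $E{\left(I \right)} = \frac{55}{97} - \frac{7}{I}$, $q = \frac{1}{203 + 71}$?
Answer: $- \frac{809129417}{400686727} \approx -2.0194$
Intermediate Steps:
$q = \frac{1}{274} \approx 0.0036496$
$E{\left(I \right)} = \frac{55}{97} - \frac{7}{I}$ ($E{\left(I \right)} = 55 \cdot \frac{1}{97} - \frac{7}{I} = \frac{55}{97} - \frac{7}{I}$)
$- \frac{42036}{21238} + \frac{E{\left(q \right)}}{47847} = - \frac{42036}{21238} + \frac{\frac{55}{97} - 7 \frac{1}{\frac{1}{274}}}{47847} = \left(-42036\right) \frac{1}{21238} + \left(\frac{55}{97} - 1918\right) \frac{1}{47847} = - \frac{21018}{10619} + \left(\frac{55}{97} - 1918\right) \frac{1}{47847} = - \frac{21018}{10619} - \frac{61997}{1547053} = - \frac{809129417}{400686727}$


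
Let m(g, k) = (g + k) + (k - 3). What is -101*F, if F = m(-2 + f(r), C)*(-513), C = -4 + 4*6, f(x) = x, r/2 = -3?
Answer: 1502577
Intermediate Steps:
r = -6 (r = 2*(-3) = -6)
C = 20 (C = -4 + 24 = 20)
m(g, k) = -3 + g + 2*k (m(g, k) = (g + k) + (-3 + k) = -3 + g + 2*k)
F = -14877 (F = (-3 + (-2 - 6) + 2*20)*(-513) = (-3 - 8 + 40)*(-513) = 29*(-513) = -14877)
-101*F = -101*(-14877) = 1502577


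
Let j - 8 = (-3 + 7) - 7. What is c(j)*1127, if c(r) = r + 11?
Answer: 18032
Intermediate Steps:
j = 5 (j = 8 + ((-3 + 7) - 7) = 8 + (4 - 7) = 8 - 3 = 5)
c(r) = 11 + r
c(j)*1127 = (11 + 5)*1127 = 16*1127 = 18032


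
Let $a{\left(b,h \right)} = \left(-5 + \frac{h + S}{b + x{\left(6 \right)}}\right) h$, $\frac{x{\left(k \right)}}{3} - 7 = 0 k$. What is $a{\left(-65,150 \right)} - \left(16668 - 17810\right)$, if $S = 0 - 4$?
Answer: $- \frac{1163}{11} \approx -105.73$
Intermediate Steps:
$S = -4$
$x{\left(k \right)} = 21$ ($x{\left(k \right)} = 21 + 3 \cdot 0 k = 21 + 3 \cdot 0 = 21 + 0 = 21$)
$a{\left(b,h \right)} = h \left(-5 + \frac{-4 + h}{21 + b}\right)$ ($a{\left(b,h \right)} = \left(-5 + \frac{h - 4}{b + 21}\right) h = \left(-5 + \frac{-4 + h}{21 + b}\right) h = h \left(-5 + \frac{-4 + h}{21 + b}\right)$)
$a{\left(-65,150 \right)} - \left(16668 - 17810\right) = \frac{150 \left(-109 + 150 - -325\right)}{21 - 65} - \left(16668 - 17810\right) = \frac{150 \left(-109 + 150 + 325\right)}{-44} - -1142 = 150 \left(- \frac{1}{44}\right) 366 + 1142 = - \frac{13725}{11} + 1142 = - \frac{1163}{11}$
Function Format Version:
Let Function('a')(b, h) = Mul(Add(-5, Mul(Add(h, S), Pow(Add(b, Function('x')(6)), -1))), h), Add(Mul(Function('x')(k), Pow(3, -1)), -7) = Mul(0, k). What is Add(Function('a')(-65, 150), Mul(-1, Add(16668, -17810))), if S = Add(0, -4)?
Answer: Rational(-1163, 11) ≈ -105.73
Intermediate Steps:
S = -4
Function('x')(k) = 21 (Function('x')(k) = Add(21, Mul(3, Mul(0, k))) = Add(21, Mul(3, 0)) = Add(21, 0) = 21)
Function('a')(b, h) = Mul(h, Add(-5, Mul(Pow(Add(21, b), -1), Add(-4, h)))) (Function('a')(b, h) = Mul(Add(-5, Mul(Add(h, -4), Pow(Add(b, 21), -1))), h) = Mul(Add(-5, Mul(Add(-4, h), Pow(Add(21, b), -1))), h) = Mul(Add(-5, Mul(Pow(Add(21, b), -1), Add(-4, h))), h) = Mul(h, Add(-5, Mul(Pow(Add(21, b), -1), Add(-4, h)))))
Add(Function('a')(-65, 150), Mul(-1, Add(16668, -17810))) = Add(Mul(150, Pow(Add(21, -65), -1), Add(-109, 150, Mul(-5, -65))), Mul(-1, Add(16668, -17810))) = Add(Mul(150, Pow(-44, -1), Add(-109, 150, 325)), Mul(-1, -1142)) = Add(Mul(150, Rational(-1, 44), 366), 1142) = Add(Rational(-13725, 11), 1142) = Rational(-1163, 11)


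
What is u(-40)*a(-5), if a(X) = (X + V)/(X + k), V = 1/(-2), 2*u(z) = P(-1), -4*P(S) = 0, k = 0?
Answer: 0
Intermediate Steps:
P(S) = 0 (P(S) = -1/4*0 = 0)
u(z) = 0 (u(z) = (1/2)*0 = 0)
V = -1/2 (V = 1*(-1/2) = -1/2 ≈ -0.50000)
a(X) = (-1/2 + X)/X (a(X) = (X - 1/2)/(X + 0) = (-1/2 + X)/X)
u(-40)*a(-5) = 0*((-1/2 - 5)/(-5)) = 0*(-1/5*(-11/2)) = 0*(11/10) = 0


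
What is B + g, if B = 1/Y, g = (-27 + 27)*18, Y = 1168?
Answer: 1/1168 ≈ 0.00085616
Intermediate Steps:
g = 0 (g = 0*18 = 0)
B = 1/1168 ≈ 0.00085616
B + g = 1/1168 + 0 = 1/1168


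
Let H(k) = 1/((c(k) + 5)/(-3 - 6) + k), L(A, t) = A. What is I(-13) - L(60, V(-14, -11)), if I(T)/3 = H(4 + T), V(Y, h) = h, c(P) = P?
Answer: -4647/77 ≈ -60.351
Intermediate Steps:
H(k) = 1/(-5/9 + 8*k/9) (H(k) = 1/((k + 5)/(-3 - 6) + k) = 1/((5 + k)/(-9) + k) = 1/((5 + k)*(-⅑) + k) = 1/((-5/9 - k/9) + k) = 1/(-5/9 + 8*k/9))
I(T) = 27/(27 + 8*T) (I(T) = 3*(9/(-5 + 8*(4 + T))) = 3*(9/(-5 + (32 + 8*T))) = 3*(9/(27 + 8*T)) = 27/(27 + 8*T))
I(-13) - L(60, V(-14, -11)) = 27/(27 + 8*(-13)) - 1*60 = 27/(27 - 104) - 60 = 27/(-77) - 60 = 27*(-1/77) - 60 = -27/77 - 60 = -4647/77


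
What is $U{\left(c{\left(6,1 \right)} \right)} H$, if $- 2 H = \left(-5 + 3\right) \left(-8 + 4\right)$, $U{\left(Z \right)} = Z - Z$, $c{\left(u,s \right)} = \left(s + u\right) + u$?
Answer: $0$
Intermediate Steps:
$c{\left(u,s \right)} = s + 2 u$
$U{\left(Z \right)} = 0$
$H = -4$ ($H = - \frac{\left(-5 + 3\right) \left(-8 + 4\right)}{2} = - \frac{\left(-2\right) \left(-4\right)}{2} = \left(- \frac{1}{2}\right) 8 = -4$)
$U{\left(c{\left(6,1 \right)} \right)} H = 0 \left(-4\right) = 0$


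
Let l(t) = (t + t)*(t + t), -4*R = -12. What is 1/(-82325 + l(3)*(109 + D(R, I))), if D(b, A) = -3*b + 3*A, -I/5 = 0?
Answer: -1/78725 ≈ -1.2702e-5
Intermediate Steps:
R = 3 (R = -¼*(-12) = 3)
I = 0 (I = -5*0 = 0)
l(t) = 4*t² (l(t) = (2*t)*(2*t) = 4*t²)
1/(-82325 + l(3)*(109 + D(R, I))) = 1/(-82325 + (4*3²)*(109 + (-3*3 + 3*0))) = 1/(-82325 + (4*9)*(109 + (-9 + 0))) = 1/(-82325 + 36*(109 - 9)) = 1/(-82325 + 36*100) = 1/(-82325 + 3600) = 1/(-78725) = -1/78725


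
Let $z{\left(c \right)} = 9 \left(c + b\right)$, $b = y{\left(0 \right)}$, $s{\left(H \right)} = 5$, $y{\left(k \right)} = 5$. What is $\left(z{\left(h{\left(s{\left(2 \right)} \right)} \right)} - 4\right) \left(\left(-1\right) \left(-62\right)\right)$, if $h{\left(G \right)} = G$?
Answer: $5332$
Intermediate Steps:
$b = 5$
$z{\left(c \right)} = 45 + 9 c$ ($z{\left(c \right)} = 9 \left(c + 5\right) = 9 \left(5 + c\right) = 45 + 9 c$)
$\left(z{\left(h{\left(s{\left(2 \right)} \right)} \right)} - 4\right) \left(\left(-1\right) \left(-62\right)\right) = \left(\left(45 + 9 \cdot 5\right) - 4\right) \left(\left(-1\right) \left(-62\right)\right) = \left(\left(45 + 45\right) - 4\right) 62 = \left(90 - 4\right) 62 = 86 \cdot 62 = 5332$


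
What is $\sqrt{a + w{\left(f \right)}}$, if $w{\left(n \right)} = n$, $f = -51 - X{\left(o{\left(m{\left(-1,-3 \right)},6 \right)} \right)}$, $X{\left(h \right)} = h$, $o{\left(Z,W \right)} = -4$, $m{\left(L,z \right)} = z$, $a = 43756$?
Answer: $\sqrt{43709} \approx 209.07$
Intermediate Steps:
$f = -47$ ($f = -51 - -4 = -51 + 4 = -47$)
$\sqrt{a + w{\left(f \right)}} = \sqrt{43756 - 47} = \sqrt{43709}$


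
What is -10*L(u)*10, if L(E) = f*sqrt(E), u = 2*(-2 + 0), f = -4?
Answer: 800*I ≈ 800.0*I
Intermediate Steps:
u = -4 (u = 2*(-2) = -4)
L(E) = -4*sqrt(E)
-10*L(u)*10 = -(-40)*sqrt(-4)*10 = -(-40)*2*I*10 = -(-80)*I*10 = (80*I)*10 = 800*I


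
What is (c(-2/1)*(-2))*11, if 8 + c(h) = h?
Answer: 220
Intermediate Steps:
c(h) = -8 + h
(c(-2/1)*(-2))*11 = ((-8 - 2/1)*(-2))*11 = ((-8 - 2*1)*(-2))*11 = ((-8 - 2)*(-2))*11 = -10*(-2)*11 = 20*11 = 220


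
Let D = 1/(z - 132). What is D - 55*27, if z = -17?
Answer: -221266/149 ≈ -1485.0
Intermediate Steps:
D = -1/149 (D = 1/(-17 - 132) = 1/(-149) = -1/149 ≈ -0.0067114)
D - 55*27 = -1/149 - 55*27 = -1/149 - 1485 = -221266/149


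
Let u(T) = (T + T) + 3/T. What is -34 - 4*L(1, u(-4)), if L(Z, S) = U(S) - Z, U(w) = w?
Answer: 5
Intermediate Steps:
u(T) = 2*T + 3/T
L(Z, S) = S - Z
-34 - 4*L(1, u(-4)) = -34 - 4*((2*(-4) + 3/(-4)) - 1*1) = -34 - 4*((-8 + 3*(-¼)) - 1) = -34 - 4*((-8 - ¾) - 1) = -34 - 4*(-35/4 - 1) = -34 - 4*(-39/4) = -34 + 39 = 5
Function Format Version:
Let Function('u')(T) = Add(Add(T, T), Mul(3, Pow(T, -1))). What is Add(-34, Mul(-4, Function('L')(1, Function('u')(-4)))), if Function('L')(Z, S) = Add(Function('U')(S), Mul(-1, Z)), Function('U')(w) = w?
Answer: 5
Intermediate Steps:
Function('u')(T) = Add(Mul(2, T), Mul(3, Pow(T, -1)))
Function('L')(Z, S) = Add(S, Mul(-1, Z))
Add(-34, Mul(-4, Function('L')(1, Function('u')(-4)))) = Add(-34, Mul(-4, Add(Add(Mul(2, -4), Mul(3, Pow(-4, -1))), Mul(-1, 1)))) = Add(-34, Mul(-4, Add(Add(-8, Mul(3, Rational(-1, 4))), -1))) = Add(-34, Mul(-4, Add(Add(-8, Rational(-3, 4)), -1))) = Add(-34, Mul(-4, Add(Rational(-35, 4), -1))) = Add(-34, Mul(-4, Rational(-39, 4))) = Add(-34, 39) = 5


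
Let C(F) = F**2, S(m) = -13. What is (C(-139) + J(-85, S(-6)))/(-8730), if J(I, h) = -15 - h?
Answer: -19319/8730 ≈ -2.2129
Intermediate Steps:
(C(-139) + J(-85, S(-6)))/(-8730) = ((-139)**2 + (-15 - 1*(-13)))/(-8730) = (19321 + (-15 + 13))*(-1/8730) = (19321 - 2)*(-1/8730) = 19319*(-1/8730) = -19319/8730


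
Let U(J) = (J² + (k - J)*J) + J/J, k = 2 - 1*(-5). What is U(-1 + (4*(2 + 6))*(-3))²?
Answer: 459684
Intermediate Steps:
k = 7 (k = 2 + 5 = 7)
U(J) = 1 + J² + J*(7 - J) (U(J) = (J² + (7 - J)*J) + J/J = (J² + J*(7 - J)) + 1 = 1 + J² + J*(7 - J))
U(-1 + (4*(2 + 6))*(-3))² = (1 + 7*(-1 + (4*(2 + 6))*(-3)))² = (1 + 7*(-1 + (4*8)*(-3)))² = (1 + 7*(-1 + 32*(-3)))² = (1 + 7*(-1 - 96))² = (1 + 7*(-97))² = (1 - 679)² = (-678)² = 459684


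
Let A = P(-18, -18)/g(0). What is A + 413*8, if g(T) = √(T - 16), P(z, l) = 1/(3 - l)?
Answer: 3304 - I/84 ≈ 3304.0 - 0.011905*I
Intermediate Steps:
g(T) = √(-16 + T)
A = -I/84 (A = (-1/(-3 - 18))/(√(-16 + 0)) = (-1/(-21))/(√(-16)) = (-1*(-1/21))/((4*I)) = (-I/4)/21 = -I/84 ≈ -0.011905*I)
A + 413*8 = -I/84 + 413*8 = -I/84 + 3304 = 3304 - I/84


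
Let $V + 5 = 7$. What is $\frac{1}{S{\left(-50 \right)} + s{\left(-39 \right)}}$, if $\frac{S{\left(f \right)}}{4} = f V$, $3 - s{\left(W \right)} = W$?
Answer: $- \frac{1}{358} \approx -0.0027933$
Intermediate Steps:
$V = 2$ ($V = -5 + 7 = 2$)
$s{\left(W \right)} = 3 - W$
$S{\left(f \right)} = 8 f$ ($S{\left(f \right)} = 4 f 2 = 4 \cdot 2 f = 8 f$)
$\frac{1}{S{\left(-50 \right)} + s{\left(-39 \right)}} = \frac{1}{8 \left(-50\right) + \left(3 - -39\right)} = \frac{1}{-400 + \left(3 + 39\right)} = \frac{1}{-400 + 42} = \frac{1}{-358} = - \frac{1}{358}$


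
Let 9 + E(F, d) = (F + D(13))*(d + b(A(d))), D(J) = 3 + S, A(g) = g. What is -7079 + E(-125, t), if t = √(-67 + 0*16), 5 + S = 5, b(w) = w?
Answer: -7088 - 244*I*√67 ≈ -7088.0 - 1997.2*I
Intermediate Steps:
S = 0 (S = -5 + 5 = 0)
t = I*√67 (t = √(-67 + 0) = √(-67) = I*√67 ≈ 8.1853*I)
D(J) = 3 (D(J) = 3 + 0 = 3)
E(F, d) = -9 + 2*d*(3 + F) (E(F, d) = -9 + (F + 3)*(d + d) = -9 + (3 + F)*(2*d) = -9 + 2*d*(3 + F))
-7079 + E(-125, t) = -7079 + (-9 + 6*(I*√67) + 2*(-125)*(I*√67)) = -7079 + (-9 + 6*I*√67 - 250*I*√67) = -7079 + (-9 - 244*I*√67) = -7088 - 244*I*√67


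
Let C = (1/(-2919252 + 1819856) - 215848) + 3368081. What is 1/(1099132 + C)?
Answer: 1099396/4673933675539 ≈ 2.3522e-7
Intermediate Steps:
C = 3465552351267/1099396 (C = (1/(-1099396) - 215848) + 3368081 = (-1/1099396 - 215848) + 3368081 = -237302427809/1099396 + 3368081 = 3465552351267/1099396 ≈ 3.1522e+6)
1/(1099132 + C) = 1/(1099132 + 3465552351267/1099396) = 1/(4673933675539/1099396) = 1099396/4673933675539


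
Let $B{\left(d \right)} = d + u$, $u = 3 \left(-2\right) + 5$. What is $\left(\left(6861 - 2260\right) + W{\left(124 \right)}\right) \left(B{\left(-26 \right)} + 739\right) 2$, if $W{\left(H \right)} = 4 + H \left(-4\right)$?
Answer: $5851216$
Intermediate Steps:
$u = -1$ ($u = -6 + 5 = -1$)
$W{\left(H \right)} = 4 - 4 H$
$B{\left(d \right)} = -1 + d$ ($B{\left(d \right)} = d - 1 = -1 + d$)
$\left(\left(6861 - 2260\right) + W{\left(124 \right)}\right) \left(B{\left(-26 \right)} + 739\right) 2 = \left(\left(6861 - 2260\right) + \left(4 - 496\right)\right) \left(\left(-1 - 26\right) + 739\right) 2 = \left(\left(6861 - 2260\right) + \left(4 - 496\right)\right) \left(-27 + 739\right) 2 = \left(4601 - 492\right) 712 \cdot 2 = 4109 \cdot 712 \cdot 2 = 2925608 \cdot 2 = 5851216$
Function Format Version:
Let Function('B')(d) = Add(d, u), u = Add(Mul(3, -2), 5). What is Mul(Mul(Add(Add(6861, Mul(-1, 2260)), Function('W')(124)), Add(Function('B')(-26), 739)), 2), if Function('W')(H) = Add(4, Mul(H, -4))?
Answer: 5851216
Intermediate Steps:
u = -1 (u = Add(-6, 5) = -1)
Function('W')(H) = Add(4, Mul(-4, H))
Function('B')(d) = Add(-1, d) (Function('B')(d) = Add(d, -1) = Add(-1, d))
Mul(Mul(Add(Add(6861, Mul(-1, 2260)), Function('W')(124)), Add(Function('B')(-26), 739)), 2) = Mul(Mul(Add(Add(6861, Mul(-1, 2260)), Add(4, Mul(-4, 124))), Add(Add(-1, -26), 739)), 2) = Mul(Mul(Add(Add(6861, -2260), Add(4, -496)), Add(-27, 739)), 2) = Mul(Mul(Add(4601, -492), 712), 2) = Mul(Mul(4109, 712), 2) = Mul(2925608, 2) = 5851216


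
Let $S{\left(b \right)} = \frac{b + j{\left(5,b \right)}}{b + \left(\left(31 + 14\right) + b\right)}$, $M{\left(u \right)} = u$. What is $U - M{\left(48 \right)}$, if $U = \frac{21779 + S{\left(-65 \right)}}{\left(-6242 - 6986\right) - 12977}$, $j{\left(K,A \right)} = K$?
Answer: $- \frac{4350707}{89097} \approx -48.831$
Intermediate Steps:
$S{\left(b \right)} = \frac{5 + b}{45 + 2 b}$ ($S{\left(b \right)} = \frac{b + 5}{b + \left(\left(31 + 14\right) + b\right)} = \frac{5 + b}{b + \left(45 + b\right)} = \frac{5 + b}{45 + 2 b}$)
$U = - \frac{74051}{89097}$ ($U = \frac{21779 + \frac{5 - 65}{45 + 2 \left(-65\right)}}{\left(-6242 - 6986\right) - 12977} = \frac{21779 + \frac{1}{45 - 130} \left(-60\right)}{-13228 - 12977} = \frac{21779 + \frac{1}{-85} \left(-60\right)}{-26205} = \left(21779 - - \frac{12}{17}\right) \left(- \frac{1}{26205}\right) = \left(21779 + \frac{12}{17}\right) \left(- \frac{1}{26205}\right) = \frac{370255}{17} \left(- \frac{1}{26205}\right) = - \frac{74051}{89097} \approx -0.83113$)
$U - M{\left(48 \right)} = - \frac{74051}{89097} - 48 = - \frac{4350707}{89097}$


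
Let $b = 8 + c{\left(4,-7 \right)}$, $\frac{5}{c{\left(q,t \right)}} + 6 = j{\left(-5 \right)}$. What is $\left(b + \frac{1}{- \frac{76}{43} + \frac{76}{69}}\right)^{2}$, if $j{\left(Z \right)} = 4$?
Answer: $\frac{62425801}{3904576} \approx 15.988$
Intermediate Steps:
$c{\left(q,t \right)} = - \frac{5}{2}$ ($c{\left(q,t \right)} = \frac{5}{-6 + 4} = \frac{5}{-2} = 5 \left(- \frac{1}{2}\right) = - \frac{5}{2}$)
$b = \frac{11}{2}$ ($b = 8 - \frac{5}{2} = \frac{11}{2} \approx 5.5$)
$\left(b + \frac{1}{- \frac{76}{43} + \frac{76}{69}}\right)^{2} = \left(\frac{11}{2} + \frac{1}{- \frac{76}{43} + \frac{76}{69}}\right)^{2} = \left(\frac{11}{2} + \frac{1}{- \frac{1976}{2967}}\right)^{2} = \left(\frac{11}{2} - \frac{2967}{1976}\right)^{2} = \left(\frac{7901}{1976}\right)^{2} = \frac{62425801}{3904576}$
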